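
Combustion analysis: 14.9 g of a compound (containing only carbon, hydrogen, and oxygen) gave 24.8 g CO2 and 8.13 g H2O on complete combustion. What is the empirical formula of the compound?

C5H8O4

mol C = 24.8 / 44.01 = 0.5635; mass C = 0.5635 × 12.01 = 6.768 g
mol H = 2 × (8.13 / 18.02) = 0.9023; mass H = 0.9023 × 1.008 = 0.9095 g
mass O = 14.9 − (7.677) = 7.223 g → mol O = 0.4514
Smallest is O at 0.4514 mol; normalising gives C 1.248, H 1.999, O 1.000
×4: C 4.99, H 8.00, O 4.00 → C5H8O4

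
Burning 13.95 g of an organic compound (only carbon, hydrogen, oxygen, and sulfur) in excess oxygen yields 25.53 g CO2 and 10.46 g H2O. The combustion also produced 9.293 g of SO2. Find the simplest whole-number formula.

C8H16OS2

mol C = 25.53 / 44.01 = 0.5801; mass C = 0.5801 × 12.01 = 6.967 g
mol H = 2 × (10.46 / 18.02) = 1.161; mass H = 1.161 × 1.008 = 1.170 g
mol S = 9.293 / 64.07 = 0.1450; mass S = 4.652 g
mass O = 13.95 − (12.79) = 1.161 g → mol O = 0.07258
Ratios (÷ 0.07258): C 7.993, H 15.996, O 1.000, S 1.998
≈ 8:16:1:2 → C8H16OS2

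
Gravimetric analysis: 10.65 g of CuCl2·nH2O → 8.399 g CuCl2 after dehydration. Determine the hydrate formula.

Mass of water lost = 10.65 − 8.399 = 2.251 g → 2.251 / 18.02 = 0.1249 mol H2O
Molar mass of CuCl2 = 134.45 g/mol → mol CuCl2 = 8.399 / 134.45 = 0.06247
n = 0.1249 / 0.06247 = 2.00 ≈ 2 → CuCl2·2H2O

CuCl2·2H2O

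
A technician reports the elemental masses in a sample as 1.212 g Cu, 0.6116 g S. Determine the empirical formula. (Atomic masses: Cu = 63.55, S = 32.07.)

Moles — Cu: 1.212 / 63.55 = 0.01907 mol; S: 0.6116 / 32.07 = 0.01907 mol
Ratios (÷ 0.01907): Cu 1.000, S 1.000
→ CuS

CuS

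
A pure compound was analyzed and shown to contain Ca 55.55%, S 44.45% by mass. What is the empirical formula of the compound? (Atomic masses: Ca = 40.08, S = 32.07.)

CaS

Assume 100 g: 55.55 g Ca, 44.45 g S.
Moles — Ca: 55.55 / 40.08 = 1.386 mol; S: 44.45 / 32.07 = 1.386 mol
Smallest is Ca at 1.386 mol; normalising gives Ca 1.000, S 1.000
≈ 1:1 → CaS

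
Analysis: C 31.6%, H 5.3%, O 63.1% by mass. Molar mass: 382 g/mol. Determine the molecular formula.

C10H20O15

Assume 100 g: 31.6 g C, 5.3 g H, 63.1 g O.
n(C) = 31.6/12.01 = 2.631, n(H) = 5.3/1.008 = 5.258, n(O) = 63.1/16.00 = 3.944
Divide by the smallest (2.631 mol C): C 1.000, H 1.998, O 1.499
Scaling by 2: C 2.00, H 4.00, O 3.00 → C2H4O3
Empirical-formula mass = 76.05 g/mol
n = 382 / 76.05 = 5.02 ≈ 5
Molecular formula = (C2H4O3)×5 = C10H20O15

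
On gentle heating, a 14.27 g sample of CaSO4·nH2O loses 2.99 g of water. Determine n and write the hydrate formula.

Mass of anhydrous CaSO4 = 14.27 − 2.99 = 11.28 g
mol H2O = 2.99 / 18.02 = 0.1659
Molar mass of CaSO4 = 136.15 g/mol → mol CaSO4 = 11.28 / 136.15 = 0.08285
n = 0.1659 / 0.08285 = 2.00 ≈ 2 → CaSO4·2H2O

CaSO4·2H2O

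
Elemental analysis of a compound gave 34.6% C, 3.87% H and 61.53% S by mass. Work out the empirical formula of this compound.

Assume 100 g: 34.6 g C, 3.87 g H, 61.53 g S.
n(C) = 34.6/12.01 = 2.881, n(H) = 3.87/1.008 = 3.839, n(S) = 61.53/32.07 = 1.919
Smallest is S at 1.919 mol; normalising gives C 1.502, H 2.001, S 1.000
Multiply by 2: C 3.00, H 4.00, S 2.00 → C3H4S2

C3H4S2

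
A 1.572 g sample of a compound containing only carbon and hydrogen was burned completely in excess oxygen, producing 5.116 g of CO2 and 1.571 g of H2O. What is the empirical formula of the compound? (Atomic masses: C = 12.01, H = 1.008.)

mol C = 5.116 / 44.01 = 0.1162; mass C = 0.1162 × 12.01 = 1.396 g
mol H = 2 × (1.571 / 18.02) = 0.1744; mass H = 0.1744 × 1.008 = 0.1758 g
Divide by the smallest (0.1162 mol C): C 1.000, H 1.500
Multiply by 2: C 2.00, H 3.00 → C2H3

C2H3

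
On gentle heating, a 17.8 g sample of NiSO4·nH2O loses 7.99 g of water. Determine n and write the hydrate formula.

NiSO4·7H2O

Mass of anhydrous NiSO4 = 17.8 − 7.99 = 9.81 g
mol H2O = 7.99 / 18.02 = 0.4434
Molar mass of NiSO4 = 154.76 g/mol → mol NiSO4 = 9.81 / 154.76 = 0.06339
n = 0.4434 / 0.06339 = 6.99 ≈ 7 → NiSO4·7H2O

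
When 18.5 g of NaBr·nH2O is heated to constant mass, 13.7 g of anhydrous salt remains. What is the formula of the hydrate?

NaBr·2H2O

Mass of water lost = 18.5 − 13.7 = 4.8 g → 4.8 / 18.02 = 0.2664 mol H2O
Molar mass of NaBr = 102.89 g/mol → mol NaBr = 13.7 / 102.89 = 0.1332
n = 0.2664 / 0.1332 = 2.00 ≈ 2 → NaBr·2H2O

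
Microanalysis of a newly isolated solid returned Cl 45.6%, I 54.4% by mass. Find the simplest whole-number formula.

Cl3I

Assume 100 g: 45.6 g Cl, 54.4 g I.
Moles — Cl: 45.6 / 35.45 = 1.286 mol; I: 54.4 / 126.90 = 0.4287 mol
Ratios (÷ 0.4287): Cl 3.001, I 1.000
Ratio ≈ 3:1, so the empirical formula is Cl3I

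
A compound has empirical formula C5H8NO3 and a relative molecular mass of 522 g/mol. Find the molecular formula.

C20H32N4O12

Empirical-formula mass = 130.12 g/mol
n = 522 / 130.12 = 4.01 ≈ 4
Molecular formula = (C5H8NO3)4 = C20H32N4O12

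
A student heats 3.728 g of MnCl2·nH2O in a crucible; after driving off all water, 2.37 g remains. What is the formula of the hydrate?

MnCl2·4H2O

Mass of water lost = 3.728 − 2.37 = 1.358 g → 1.358 / 18.02 = 0.07536 mol H2O
Molar mass of MnCl2 = 125.84 g/mol → mol MnCl2 = 2.37 / 125.84 = 0.01883
n = 0.07536 / 0.01883 = 4.00 ≈ 4 → MnCl2·4H2O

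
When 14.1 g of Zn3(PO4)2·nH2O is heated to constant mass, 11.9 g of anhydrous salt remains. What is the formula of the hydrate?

Zn3(PO4)2·4H2O

Mass of water lost = 14.1 − 11.9 = 2.2 g → 2.2 / 18.02 = 0.1221 mol H2O
Molar mass of Zn3(PO4)2 = 386.08 g/mol → mol Zn3(PO4)2 = 11.9 / 386.08 = 0.03082
n = 0.1221 / 0.03082 = 3.96 ≈ 4 → Zn3(PO4)2·4H2O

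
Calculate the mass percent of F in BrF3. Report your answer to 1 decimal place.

41.6%

Molar mass = 1(79.90) + 3(19.00) = 136.900 g/mol
Mass of F per mole = 3 × 19.00 = 57.000 g
% F = 57.000 / 136.900 × 100 = 41.6%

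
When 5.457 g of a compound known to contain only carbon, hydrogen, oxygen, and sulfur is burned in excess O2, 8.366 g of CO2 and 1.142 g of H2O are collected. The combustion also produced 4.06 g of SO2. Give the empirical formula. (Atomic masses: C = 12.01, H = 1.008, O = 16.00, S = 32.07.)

C3H2OS

mol C = 8.366 / 44.01 = 0.1901; mass C = 0.1901 × 12.01 = 2.283 g
mol H = 2 × (1.142 / 18.02) = 0.1267; mass H = 0.1267 × 1.008 = 0.1278 g
mol S = 4.06 / 64.07 = 0.06337; mass S = 2.032 g
mass O = 5.457 − (4.443) = 1.014 g → mol O = 0.06338
Ratios (÷ 0.06337): C 3.000, H 2.000, O 1.000, S 1.000
Ratio ≈ 3:2:1:1, so the empirical formula is C3H2OS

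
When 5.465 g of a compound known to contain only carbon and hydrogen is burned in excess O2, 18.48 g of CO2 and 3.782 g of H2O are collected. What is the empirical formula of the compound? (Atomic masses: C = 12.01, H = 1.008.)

mol C = 18.48 / 44.01 = 0.4199; mass C = 0.4199 × 12.01 = 5.043 g
mol H = 2 × (3.782 / 18.02) = 0.4198; mass H = 0.4198 × 1.008 = 0.4231 g
Smallest is H at 0.4198 mol; normalising gives C 1.000, H 1.000
Ratio ≈ 1:1, so the empirical formula is CH

CH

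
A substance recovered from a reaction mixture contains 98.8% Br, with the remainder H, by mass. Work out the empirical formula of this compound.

Assume 100 g: 98.8 g Br, 1.2 g H.
n(Br) = 98.8/79.90 = 1.237, n(H) = 1.2/1.008 = 1.19
Smallest is H at 1.19 mol; normalising gives Br 1.039, H 1.000
≈ 1:1 → BrH

BrH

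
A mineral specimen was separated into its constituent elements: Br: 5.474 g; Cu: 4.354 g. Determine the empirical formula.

BrCu

n(Br) = 5.474/79.90 = 0.06851, n(Cu) = 4.354/63.55 = 0.06851
Ratios (÷ 0.06851): Br 1.000, Cu 1.000
Ratio ≈ 1:1, so the empirical formula is BrCu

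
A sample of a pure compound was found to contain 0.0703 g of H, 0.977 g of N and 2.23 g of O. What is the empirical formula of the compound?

HNO2

Moles — H: 0.0703 / 1.008 = 0.06974 mol; N: 0.977 / 14.01 = 0.06974 mol; O: 2.23 / 16.00 = 0.1394 mol
Divide by the smallest (0.06974 mol N): H 1.000, N 1.000, O 1.999
≈ 1:1:2 → HNO2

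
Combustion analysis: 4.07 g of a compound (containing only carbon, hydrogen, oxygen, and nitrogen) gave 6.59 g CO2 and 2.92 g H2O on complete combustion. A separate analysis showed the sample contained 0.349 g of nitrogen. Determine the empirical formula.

mol C = 6.59 / 44.01 = 0.1497; mass C = 0.1497 × 12.01 = 1.798 g
mol H = 2 × (2.92 / 18.02) = 0.3241; mass H = 0.3241 × 1.008 = 0.3267 g
mol N = 0.349 / 14.01 = 0.02491
mass O = 4.07 − (2.474) = 1.596 g → mol O = 0.09975
Divide by the smallest (0.02491 mol N): C 6.011, H 13.010, N 1.000, O 4.004
Ratio ≈ 6:13:1:4, so the empirical formula is C6H13NO4

C6H13NO4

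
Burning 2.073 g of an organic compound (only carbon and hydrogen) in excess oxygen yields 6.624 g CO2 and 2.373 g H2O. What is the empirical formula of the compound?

C4H7

mol C = 6.624 / 44.01 = 0.1505; mass C = 0.1505 × 12.01 = 1.808 g
mol H = 2 × (2.373 / 18.02) = 0.2634; mass H = 0.2634 × 1.008 = 0.2655 g
Ratios (÷ 0.1505): C 1.000, H 1.750
Multiply by 4: C 4.00, H 7.00 → C4H7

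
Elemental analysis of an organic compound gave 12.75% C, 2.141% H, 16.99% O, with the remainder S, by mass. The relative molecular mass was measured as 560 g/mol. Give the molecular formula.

C6H12O6S12

Assume 100 g: 12.75 g C, 2.141 g H, 16.99 g O, 68.119 g S.
Moles — C: 12.75 / 12.01 = 1.062 mol; H: 2.141 / 1.008 = 2.124 mol; O: 16.99 / 16.00 = 1.062 mol; S: 68.119 / 32.07 = 2.124 mol
Smallest is C at 1.062 mol; normalising gives C 1.000, H 2.001, O 1.000, S 2.001
≈ 1:2:1:2 → CH2OS2
Empirical-formula mass = 94.17 g/mol
n = 560 / 94.17 = 5.95 ≈ 6
Molecular formula = (CH2OS2)×6 = C6H12O6S12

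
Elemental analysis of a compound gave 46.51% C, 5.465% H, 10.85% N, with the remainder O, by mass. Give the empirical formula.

Assume 100 g: 46.51 g C, 5.465 g H, 10.85 g N, 37.175 g O.
n(C) = 46.51/12.01 = 3.873, n(H) = 5.465/1.008 = 5.422, n(N) = 10.85/14.01 = 0.7744, n(O) = 37.175/16.00 = 2.323
Divide by the smallest (0.7744 mol N): C 5.000, H 7.001, N 1.000, O 3.000
≈ 5:7:1:3 → C5H7NO3

C5H7NO3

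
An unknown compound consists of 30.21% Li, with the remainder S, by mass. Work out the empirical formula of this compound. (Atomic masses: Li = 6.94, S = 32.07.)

Assume 100 g: 30.21 g Li, 69.79 g S.
Moles — Li: 30.21 / 6.94 = 4.353 mol; S: 69.79 / 32.07 = 2.176 mol
Smallest is S at 2.176 mol; normalising gives Li 2.000, S 1.000
≈ 2:1 → Li2S

Li2S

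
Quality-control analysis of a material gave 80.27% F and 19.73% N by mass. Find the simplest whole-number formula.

Assume 100 g: 80.27 g F, 19.73 g N.
Moles — F: 80.27 / 19.00 = 4.225 mol; N: 19.73 / 14.01 = 1.408 mol
Divide by the smallest (1.408 mol N): F 3.000, N 1.000
→ F3N

F3N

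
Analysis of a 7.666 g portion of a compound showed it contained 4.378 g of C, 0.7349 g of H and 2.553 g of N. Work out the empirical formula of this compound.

C2H4N

C: 4.378 g ÷ 12.01 g/mol = 0.3645 mol
H: 0.7349 g ÷ 1.008 g/mol = 0.7291 mol
N: 2.553 g ÷ 14.01 g/mol = 0.1822 mol
Smallest is N at 0.1822 mol; normalising gives C 2.000, H 4.001, N 1.000
Ratio ≈ 2:4:1, so the empirical formula is C2H4N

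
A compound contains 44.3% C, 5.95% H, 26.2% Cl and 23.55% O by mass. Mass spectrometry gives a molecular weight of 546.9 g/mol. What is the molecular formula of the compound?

Assume 100 g: 44.3 g C, 5.95 g H, 26.2 g Cl, 23.55 g O.
n(C) = 44.3/12.01 = 3.689, n(H) = 5.95/1.008 = 5.903, n(Cl) = 26.2/35.45 = 0.7391, n(O) = 23.55/16.00 = 1.472
Smallest is Cl at 0.7391 mol; normalising gives C 4.991, H 7.987, Cl 1.000, O 1.992
Ratio ≈ 5:8:1:2, so the empirical formula is C5H8ClO2
Empirical-formula mass = 135.56 g/mol
n = 546.9 / 135.56 = 4.03 ≈ 4
Molecular formula = (C5H8ClO2)×4 = C20H32Cl4O8

C20H32Cl4O8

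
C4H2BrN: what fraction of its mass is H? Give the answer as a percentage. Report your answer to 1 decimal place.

1.4%

Molar mass = 4(12.01) + 2(1.008) + 1(79.90) + 1(14.01) = 143.966 g/mol
Mass of H per mole = 2 × 1.008 = 2.016 g
% H = 2.016 / 143.966 × 100 = 1.4%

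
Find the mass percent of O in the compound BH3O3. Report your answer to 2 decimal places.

Molar mass = 1(10.81) + 3(1.008) + 3(16.00) = 61.834 g/mol
Mass of O per mole = 3 × 16.00 = 48.000 g
% O = 48.000 / 61.834 × 100 = 77.63%

77.63%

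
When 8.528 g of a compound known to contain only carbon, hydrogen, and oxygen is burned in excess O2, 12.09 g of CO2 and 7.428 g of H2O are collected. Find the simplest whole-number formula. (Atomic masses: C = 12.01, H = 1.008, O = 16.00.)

mol C = 12.09 / 44.01 = 0.2747; mass C = 0.2747 × 12.01 = 3.299 g
mol H = 2 × (7.428 / 18.02) = 0.8244; mass H = 0.8244 × 1.008 = 0.8310 g
mass O = 8.528 − (4.130) = 4.398 g → mol O = 0.2749
Divide by the smallest (0.2747 mol C): C 1.000, H 3.001, O 1.001
≈ 1:3:1 → CH3O

CH3O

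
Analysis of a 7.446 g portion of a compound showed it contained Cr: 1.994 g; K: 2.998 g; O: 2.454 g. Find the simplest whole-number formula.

CrK2O4

Moles — Cr: 1.994 / 52.00 = 0.03835 mol; K: 2.998 / 39.10 = 0.07668 mol; O: 2.454 / 16.00 = 0.1534 mol
Divide by the smallest (0.03835 mol Cr): Cr 1.000, K 2.000, O 4.000
→ CrK2O4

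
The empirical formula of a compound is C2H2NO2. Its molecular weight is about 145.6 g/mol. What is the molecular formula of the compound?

C4H4N2O4

Empirical-formula mass = 72.05 g/mol
n = 145.6 / 72.05 = 2.02 ≈ 2
Molecular formula = (C2H2NO2)2 = C4H4N2O4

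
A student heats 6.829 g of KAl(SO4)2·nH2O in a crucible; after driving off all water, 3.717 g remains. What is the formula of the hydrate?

Mass of water lost = 6.829 − 3.717 = 3.112 g → 3.112 / 18.02 = 0.1727 mol H2O
Molar mass of KAl(SO4)2 = 258.22 g/mol → mol KAl(SO4)2 = 3.717 / 258.22 = 0.01439
n = 0.1727 / 0.01439 = 12.00 ≈ 12 → KAl(SO4)2·12H2O

KAl(SO4)2·12H2O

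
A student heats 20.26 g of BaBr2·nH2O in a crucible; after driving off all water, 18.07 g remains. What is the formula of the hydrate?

Mass of water lost = 20.26 − 18.07 = 2.19 g → 2.19 / 18.02 = 0.1215 mol H2O
Molar mass of BaBr2 = 297.13 g/mol → mol BaBr2 = 18.07 / 297.13 = 0.06082
n = 0.1215 / 0.06082 = 2.00 ≈ 2 → BaBr2·2H2O

BaBr2·2H2O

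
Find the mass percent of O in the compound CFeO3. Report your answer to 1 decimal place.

Molar mass = 1(12.01) + 1(55.85) + 3(16.00) = 115.860 g/mol
Mass of O per mole = 3 × 16.00 = 48.000 g
% O = 48.000 / 115.860 × 100 = 41.4%

41.4%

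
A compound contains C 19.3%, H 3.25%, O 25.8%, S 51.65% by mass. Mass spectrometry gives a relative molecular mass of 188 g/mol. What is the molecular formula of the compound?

C3H6O3S3

Assume 100 g: 19.3 g C, 3.25 g H, 25.8 g O, 51.65 g S.
n(C) = 19.3/12.01 = 1.607, n(H) = 3.25/1.008 = 3.224, n(O) = 25.8/16.00 = 1.613, n(S) = 51.65/32.07 = 1.611
Ratios (÷ 1.607): C 1.000, H 2.006, O 1.003, S 1.002
≈ 1:2:1:1 → CH2OS
Empirical-formula mass = 62.10 g/mol
n = 188 / 62.10 = 3.03 ≈ 3
Molecular formula = (CH2OS)×3 = C3H6O3S3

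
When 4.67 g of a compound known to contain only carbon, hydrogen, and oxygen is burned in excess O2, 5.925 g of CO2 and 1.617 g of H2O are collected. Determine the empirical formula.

mol C = 5.925 / 44.01 = 0.1346; mass C = 0.1346 × 12.01 = 1.617 g
mol H = 2 × (1.617 / 18.02) = 0.1795; mass H = 0.1795 × 1.008 = 0.1809 g
mass O = 4.67 − (1.798) = 2.872 g → mol O = 0.1795
Smallest is C at 0.1346 mol; normalising gives C 1.000, H 1.333, O 1.333
Multiply by 3: C 3.00, H 4.00, O 4.00 → C3H4O4

C3H4O4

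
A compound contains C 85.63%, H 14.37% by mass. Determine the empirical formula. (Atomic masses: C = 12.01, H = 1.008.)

Assume 100 g: 85.63 g C, 14.37 g H.
Moles — C: 85.63 / 12.01 = 7.13 mol; H: 14.37 / 1.008 = 14.26 mol
Ratios (÷ 7.13): C 1.000, H 1.999
→ CH2

CH2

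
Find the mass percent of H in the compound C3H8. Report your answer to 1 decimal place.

Molar mass = 3(12.01) + 8(1.008) = 44.094 g/mol
Mass of H per mole = 8 × 1.008 = 8.064 g
% H = 8.064 / 44.094 × 100 = 18.3%

18.3%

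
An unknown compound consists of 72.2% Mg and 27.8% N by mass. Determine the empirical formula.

Assume 100 g: 72.2 g Mg, 27.8 g N.
n(Mg) = 72.2/24.31 = 2.97, n(N) = 27.8/14.01 = 1.984
Divide by the smallest (1.984 mol N): Mg 1.497, N 1.000
Multiply by 2: Mg 2.99, N 2.00 → Mg3N2

Mg3N2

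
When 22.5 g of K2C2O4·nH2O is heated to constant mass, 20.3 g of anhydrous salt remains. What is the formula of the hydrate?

K2C2O4·H2O

Mass of water lost = 22.5 − 20.3 = 2.2 g → 2.2 / 18.02 = 0.1221 mol H2O
Molar mass of K2C2O4 = 166.22 g/mol → mol K2C2O4 = 20.3 / 166.22 = 0.1221
n = 0.1221 / 0.1221 = 1.00 ≈ 1 → K2C2O4·H2O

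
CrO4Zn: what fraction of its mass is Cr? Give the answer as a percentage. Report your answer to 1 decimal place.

28.7%

Molar mass = 1(52.00) + 4(16.00) + 1(65.38) = 181.380 g/mol
Mass of Cr per mole = 1 × 52.00 = 52.000 g
% Cr = 52.000 / 181.380 × 100 = 28.7%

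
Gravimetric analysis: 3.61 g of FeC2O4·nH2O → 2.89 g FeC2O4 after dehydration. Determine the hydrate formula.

FeC2O4·2H2O

Mass of water lost = 3.61 − 2.89 = 0.72 g → 0.72 / 18.02 = 0.03996 mol H2O
Molar mass of FeC2O4 = 143.87 g/mol → mol FeC2O4 = 2.89 / 143.87 = 0.02009
n = 0.03996 / 0.02009 = 1.99 ≈ 2 → FeC2O4·2H2O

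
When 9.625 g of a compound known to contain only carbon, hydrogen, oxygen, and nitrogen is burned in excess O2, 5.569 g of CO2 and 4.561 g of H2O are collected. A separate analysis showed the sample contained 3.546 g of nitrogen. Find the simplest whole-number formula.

CH4N2O2

mol C = 5.569 / 44.01 = 0.1265; mass C = 0.1265 × 12.01 = 1.520 g
mol H = 2 × (4.561 / 18.02) = 0.5062; mass H = 0.5062 × 1.008 = 0.5103 g
mol N = 3.546 / 14.01 = 0.2531
mass O = 9.625 − (5.576) = 4.049 g → mol O = 0.2531
Ratios (÷ 0.1265): C 1.000, H 4.000, N 2.000, O 2.000
Ratio ≈ 1:4:2:2, so the empirical formula is CH4N2O2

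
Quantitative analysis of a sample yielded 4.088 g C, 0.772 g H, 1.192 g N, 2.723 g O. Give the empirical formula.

C: 4.088 g ÷ 12.01 g/mol = 0.3404 mol
H: 0.772 g ÷ 1.008 g/mol = 0.7659 mol
N: 1.192 g ÷ 14.01 g/mol = 0.08508 mol
O: 2.723 g ÷ 16.00 g/mol = 0.1702 mol
Ratios (÷ 0.08508): C 4.001, H 9.002, N 1.000, O 2.000
Ratio ≈ 4:9:1:2, so the empirical formula is C4H9NO2

C4H9NO2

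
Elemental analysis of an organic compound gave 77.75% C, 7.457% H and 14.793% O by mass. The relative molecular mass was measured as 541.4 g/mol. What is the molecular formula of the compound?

Assume 100 g: 77.75 g C, 7.457 g H, 14.793 g O.
Moles — C: 77.75 / 12.01 = 6.474 mol; H: 7.457 / 1.008 = 7.398 mol; O: 14.793 / 16.00 = 0.9246 mol
Smallest is O at 0.9246 mol; normalising gives C 7.002, H 8.001, O 1.000
≈ 7:8:1 → C7H8O
Empirical-formula mass = 108.13 g/mol
n = 541.4 / 108.13 = 5.01 ≈ 5
Molecular formula = (C7H8O)×5 = C35H40O5

C35H40O5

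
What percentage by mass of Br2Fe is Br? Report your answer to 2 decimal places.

74.10%

Molar mass = 2(79.90) + 1(55.85) = 215.650 g/mol
Mass of Br per mole = 2 × 79.90 = 159.800 g
% Br = 159.800 / 215.650 × 100 = 74.10%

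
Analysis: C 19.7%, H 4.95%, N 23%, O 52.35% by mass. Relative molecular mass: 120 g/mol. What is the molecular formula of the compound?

C2H6N2O4

Assume 100 g: 19.7 g C, 4.95 g H, 23 g N, 52.35 g O.
C: 19.7 g ÷ 12.01 g/mol = 1.64 mol
H: 4.95 g ÷ 1.008 g/mol = 4.911 mol
N: 23 g ÷ 14.01 g/mol = 1.642 mol
O: 52.35 g ÷ 16.00 g/mol = 3.272 mol
Smallest is C at 1.64 mol; normalising gives C 1.000, H 2.994, N 1.001, O 1.995
→ CH3NO2
Empirical-formula mass = 61.04 g/mol
n = 120 / 61.04 = 1.97 ≈ 2
Molecular formula = (CH3NO2)×2 = C2H6N2O4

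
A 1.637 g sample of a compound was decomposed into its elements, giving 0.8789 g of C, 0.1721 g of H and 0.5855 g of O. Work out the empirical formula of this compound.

n(C) = 0.8789/12.01 = 0.07318, n(H) = 0.1721/1.008 = 0.1707, n(O) = 0.5855/16.00 = 0.03659
Divide by the smallest (0.03659 mol O): C 2.000, H 4.666, O 1.000
Scaling by 3: C 6.00, H 14.00, O 3.00 → C6H14O3

C6H14O3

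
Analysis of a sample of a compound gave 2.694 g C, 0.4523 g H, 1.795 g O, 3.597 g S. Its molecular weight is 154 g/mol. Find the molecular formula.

C4H8O2S2

Moles — C: 2.694 / 12.01 = 0.2243 mol; H: 0.4523 / 1.008 = 0.4487 mol; O: 1.795 / 16.00 = 0.1122 mol; S: 3.597 / 32.07 = 0.1122 mol
Divide by the smallest (0.1122 mol S): C 2.000, H 4.001, O 1.000, S 1.000
→ C2H4OS
Empirical-formula mass = 76.12 g/mol
n = 154 / 76.12 = 2.02 ≈ 2
Molecular formula = (C2H4OS)×2 = C4H8O2S2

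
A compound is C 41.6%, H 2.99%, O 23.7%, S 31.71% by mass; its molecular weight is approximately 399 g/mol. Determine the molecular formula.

Assume 100 g: 41.6 g C, 2.99 g H, 23.7 g O, 31.71 g S.
Moles — C: 41.6 / 12.01 = 3.464 mol; H: 2.99 / 1.008 = 2.966 mol; O: 23.7 / 16.00 = 1.481 mol; S: 31.71 / 32.07 = 0.9888 mol
Divide by the smallest (0.9888 mol S): C 3.503, H 3.000, O 1.498, S 1.000
×2: C 7.01, H 6.00, O 3.00, S 2.00 → C7H6O3S2
Empirical-formula mass = 202.26 g/mol
n = 399 / 202.26 = 1.97 ≈ 2
Molecular formula = (C7H6O3S2)×2 = C14H12O6S4

C14H12O6S4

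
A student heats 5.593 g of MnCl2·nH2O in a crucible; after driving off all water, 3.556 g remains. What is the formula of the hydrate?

MnCl2·4H2O

Mass of water lost = 5.593 − 3.556 = 2.037 g → 2.037 / 18.02 = 0.113 mol H2O
Molar mass of MnCl2 = 125.84 g/mol → mol MnCl2 = 3.556 / 125.84 = 0.02826
n = 0.113 / 0.02826 = 4.00 ≈ 4 → MnCl2·4H2O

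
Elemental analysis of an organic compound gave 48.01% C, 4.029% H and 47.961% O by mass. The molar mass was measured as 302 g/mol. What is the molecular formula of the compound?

C12H12O9

Assume 100 g: 48.01 g C, 4.029 g H, 47.961 g O.
n(C) = 48.01/12.01 = 3.998, n(H) = 4.029/1.008 = 3.997, n(O) = 47.961/16.00 = 2.998
Divide by the smallest (2.998 mol O): C 1.334, H 1.333, O 1.000
×3: C 4.00, H 4.00, O 3.00 → C4H4O3
Empirical-formula mass = 100.07 g/mol
n = 302 / 100.07 = 3.02 ≈ 3
Molecular formula = (C4H4O3)×3 = C12H12O9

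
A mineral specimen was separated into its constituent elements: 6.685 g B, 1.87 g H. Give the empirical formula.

B: 6.685 g ÷ 10.81 g/mol = 0.6184 mol
H: 1.87 g ÷ 1.008 g/mol = 1.855 mol
Divide by the smallest (0.6184 mol B): B 1.000, H 3.000
Ratio ≈ 1:3, so the empirical formula is BH3

BH3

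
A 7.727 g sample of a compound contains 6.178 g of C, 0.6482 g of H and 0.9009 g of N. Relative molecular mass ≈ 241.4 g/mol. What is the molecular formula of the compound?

C: 6.178 g ÷ 12.01 g/mol = 0.5144 mol
H: 0.6482 g ÷ 1.008 g/mol = 0.6431 mol
N: 0.9009 g ÷ 14.01 g/mol = 0.0643 mol
Divide by the smallest (0.0643 mol N): C 8.000, H 10.000, N 1.000
≈ 8:10:1 → C8H10N
Empirical-formula mass = 120.17 g/mol
n = 241.4 / 120.17 = 2.01 ≈ 2
Molecular formula = (C8H10N)×2 = C16H20N2

C16H20N2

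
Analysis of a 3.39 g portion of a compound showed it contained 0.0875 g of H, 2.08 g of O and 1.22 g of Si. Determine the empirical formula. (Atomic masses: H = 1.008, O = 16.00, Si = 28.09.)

H2O3Si

H: 0.0875 g ÷ 1.008 g/mol = 0.08681 mol
O: 2.08 g ÷ 16.00 g/mol = 0.13 mol
Si: 1.22 g ÷ 28.09 g/mol = 0.04343 mol
Ratios (÷ 0.04343): H 1.999, O 2.993, Si 1.000
≈ 2:3:1 → H2O3Si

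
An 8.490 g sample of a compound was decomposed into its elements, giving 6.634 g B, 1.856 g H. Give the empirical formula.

B: 6.634 g ÷ 10.81 g/mol = 0.6137 mol
H: 1.856 g ÷ 1.008 g/mol = 1.841 mol
Smallest is B at 0.6137 mol; normalising gives B 1.000, H 3.000
→ BH3

BH3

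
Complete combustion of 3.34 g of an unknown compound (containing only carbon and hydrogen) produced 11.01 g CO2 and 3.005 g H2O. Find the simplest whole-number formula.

C3H4

mol C = 11.01 / 44.01 = 0.2502; mass C = 0.2502 × 12.01 = 3.005 g
mol H = 2 × (3.005 / 18.02) = 0.3335; mass H = 0.3335 × 1.008 = 0.3362 g
Smallest is C at 0.2502 mol; normalising gives C 1.000, H 1.333
Multiply by 3: C 3.00, H 4.00 → C3H4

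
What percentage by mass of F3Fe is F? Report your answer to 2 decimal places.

50.51%

Molar mass = 3(19.00) + 1(55.85) = 112.850 g/mol
Mass of F per mole = 3 × 19.00 = 57.000 g
% F = 57.000 / 112.850 × 100 = 50.51%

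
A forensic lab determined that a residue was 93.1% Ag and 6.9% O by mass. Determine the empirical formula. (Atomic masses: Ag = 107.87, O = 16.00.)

Ag2O

Assume 100 g: 93.1 g Ag, 6.9 g O.
Moles — Ag: 93.1 / 107.87 = 0.8631 mol; O: 6.9 / 16.00 = 0.4313 mol
Ratios (÷ 0.4313): Ag 2.001, O 1.000
Ratio ≈ 2:1, so the empirical formula is Ag2O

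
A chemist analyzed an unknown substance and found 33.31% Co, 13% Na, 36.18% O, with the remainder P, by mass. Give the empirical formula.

CoNaO4P

Assume 100 g: 33.31 g Co, 13 g Na, 36.18 g O, 17.51 g P.
Co: 33.31 g ÷ 58.93 g/mol = 0.5652 mol
Na: 13 g ÷ 22.99 g/mol = 0.5655 mol
O: 36.18 g ÷ 16.00 g/mol = 2.261 mol
P: 17.51 g ÷ 30.97 g/mol = 0.5654 mol
Ratios (÷ 0.5652): Co 1.000, Na 1.000, O 4.000, P 1.000
→ CoNaO4P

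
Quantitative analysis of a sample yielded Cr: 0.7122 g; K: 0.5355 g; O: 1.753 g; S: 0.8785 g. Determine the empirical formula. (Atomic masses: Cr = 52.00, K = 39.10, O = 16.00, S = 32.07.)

CrKO8S2

n(Cr) = 0.7122/52.00 = 0.0137, n(K) = 0.5355/39.10 = 0.0137, n(O) = 1.753/16.00 = 0.1096, n(S) = 0.8785/32.07 = 0.02739
Ratios (÷ 0.0137): Cr 1.000, K 1.000, O 8.000, S 2.000
≈ 1:1:8:2 → CrKO8S2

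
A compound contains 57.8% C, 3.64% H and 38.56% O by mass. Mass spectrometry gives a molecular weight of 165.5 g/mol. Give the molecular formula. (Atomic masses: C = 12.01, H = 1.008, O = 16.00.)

C8H6O4

Assume 100 g: 57.8 g C, 3.64 g H, 38.56 g O.
C: 57.8 g ÷ 12.01 g/mol = 4.813 mol
H: 3.64 g ÷ 1.008 g/mol = 3.611 mol
O: 38.56 g ÷ 16.00 g/mol = 2.41 mol
Ratios (÷ 2.41): C 1.997, H 1.498, O 1.000
Multiply by 2: C 3.99, H 3.00, O 2.00 → C4H3O2
Empirical-formula mass = 83.06 g/mol
n = 165.5 / 83.06 = 1.99 ≈ 2
Molecular formula = (C4H3O2)×2 = C8H6O4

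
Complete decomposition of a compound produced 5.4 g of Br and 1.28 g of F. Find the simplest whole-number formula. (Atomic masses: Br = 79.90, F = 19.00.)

Br: 5.4 g ÷ 79.90 g/mol = 0.06758 mol
F: 1.28 g ÷ 19.00 g/mol = 0.06737 mol
Divide by the smallest (0.06737 mol F): Br 1.003, F 1.000
≈ 1:1 → BrF

BrF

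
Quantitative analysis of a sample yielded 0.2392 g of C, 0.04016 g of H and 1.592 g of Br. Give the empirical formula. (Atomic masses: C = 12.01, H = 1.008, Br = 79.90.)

Moles — C: 0.2392 / 12.01 = 0.01992 mol; H: 0.04016 / 1.008 = 0.03984 mol; Br: 1.592 / 79.90 = 0.01992 mol
Smallest is C at 0.01992 mol; normalising gives C 1.000, H 2.000, Br 1.000
Ratio ≈ 1:2:1, so the empirical formula is CH2Br

CH2Br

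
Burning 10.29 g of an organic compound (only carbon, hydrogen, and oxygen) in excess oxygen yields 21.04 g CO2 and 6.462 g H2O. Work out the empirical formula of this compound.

C2H3O

mol C = 21.04 / 44.01 = 0.4781; mass C = 0.4781 × 12.01 = 5.742 g
mol H = 2 × (6.462 / 18.02) = 0.7172; mass H = 0.7172 × 1.008 = 0.7229 g
mass O = 10.29 − (6.465) = 3.825 g → mol O = 0.2391
Ratios (÷ 0.2391): C 2.000, H 3.000, O 1.000
→ C2H3O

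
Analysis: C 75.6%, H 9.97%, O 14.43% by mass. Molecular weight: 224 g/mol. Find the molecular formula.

C14H22O2

Assume 100 g: 75.6 g C, 9.97 g H, 14.43 g O.
n(C) = 75.6/12.01 = 6.295, n(H) = 9.97/1.008 = 9.891, n(O) = 14.43/16.00 = 0.9019
Smallest is O at 0.9019 mol; normalising gives C 6.980, H 10.967, O 1.000
≈ 7:11:1 → C7H11O
Empirical-formula mass = 111.16 g/mol
n = 224 / 111.16 = 2.02 ≈ 2
Molecular formula = (C7H11O)×2 = C14H22O2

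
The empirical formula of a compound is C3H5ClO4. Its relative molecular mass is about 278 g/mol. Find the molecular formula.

Empirical-formula mass = 140.52 g/mol
n = 278 / 140.52 = 1.98 ≈ 2
Molecular formula = (C3H5ClO4)2 = C6H10Cl2O8

C6H10Cl2O8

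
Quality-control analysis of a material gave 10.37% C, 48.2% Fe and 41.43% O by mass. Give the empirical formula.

Assume 100 g: 10.37 g C, 48.2 g Fe, 41.43 g O.
n(C) = 10.37/12.01 = 0.8634, n(Fe) = 48.2/55.85 = 0.863, n(O) = 41.43/16.00 = 2.589
Smallest is Fe at 0.863 mol; normalising gives C 1.000, Fe 1.000, O 3.000
≈ 1:1:3 → CFeO3

CFeO3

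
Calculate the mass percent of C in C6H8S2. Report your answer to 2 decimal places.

49.95%

Molar mass = 6(12.01) + 8(1.008) + 2(32.07) = 144.264 g/mol
Mass of C per mole = 6 × 12.01 = 72.060 g
% C = 72.060 / 144.264 × 100 = 49.95%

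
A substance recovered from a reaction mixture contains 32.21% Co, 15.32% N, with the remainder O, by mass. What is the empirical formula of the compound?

CoN2O6

Assume 100 g: 32.21 g Co, 15.32 g N, 52.47 g O.
n(Co) = 32.21/58.93 = 0.5466, n(N) = 15.32/14.01 = 1.094, n(O) = 52.47/16.00 = 3.279
Ratios (÷ 0.5466): Co 1.000, N 2.001, O 6.000
≈ 1:2:6 → CoN2O6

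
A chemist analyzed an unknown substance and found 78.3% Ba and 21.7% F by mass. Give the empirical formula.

BaF2

Assume 100 g: 78.3 g Ba, 21.7 g F.
Moles — Ba: 78.3 / 137.33 = 0.5702 mol; F: 21.7 / 19.00 = 1.142 mol
Divide by the smallest (0.5702 mol Ba): Ba 1.000, F 2.003
Ratio ≈ 1:2, so the empirical formula is BaF2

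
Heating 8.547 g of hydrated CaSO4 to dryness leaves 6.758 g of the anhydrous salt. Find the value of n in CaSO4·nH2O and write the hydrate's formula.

Mass of water lost = 8.547 − 6.758 = 1.789 g → 1.789 / 18.02 = 0.09928 mol H2O
Molar mass of CaSO4 = 136.15 g/mol → mol CaSO4 = 6.758 / 136.15 = 0.04964
n = 0.09928 / 0.04964 = 2.00 ≈ 2 → CaSO4·2H2O

CaSO4·2H2O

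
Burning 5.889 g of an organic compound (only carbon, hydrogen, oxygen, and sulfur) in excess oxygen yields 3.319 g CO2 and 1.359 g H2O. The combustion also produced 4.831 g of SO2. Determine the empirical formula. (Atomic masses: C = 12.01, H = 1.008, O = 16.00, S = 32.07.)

mol C = 3.319 / 44.01 = 0.07541; mass C = 0.07541 × 12.01 = 0.9057 g
mol H = 2 × (1.359 / 18.02) = 0.1508; mass H = 0.1508 × 1.008 = 0.1520 g
mol S = 4.831 / 64.07 = 0.07540; mass S = 2.418 g
mass O = 5.889 − (3.476) = 2.413 g → mol O = 0.1508
Divide by the smallest (0.0754 mol S): C 1.000, H 2.000, O 2.000, S 1.000
Ratio ≈ 1:2:2:1, so the empirical formula is CH2O2S

CH2O2S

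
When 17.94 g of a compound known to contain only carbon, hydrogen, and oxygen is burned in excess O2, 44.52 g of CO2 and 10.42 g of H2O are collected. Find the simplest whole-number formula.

mol C = 44.52 / 44.01 = 1.012; mass C = 1.012 × 12.01 = 12.15 g
mol H = 2 × (10.42 / 18.02) = 1.156; mass H = 1.156 × 1.008 = 1.166 g
mass O = 17.94 − (13.31) = 4.625 g → mol O = 0.2891
Smallest is O at 0.2891 mol; normalising gives C 3.499, H 4.001, O 1.000
Multiply by 2: C 7.00, H 8.00, O 2.00 → C7H8O2

C7H8O2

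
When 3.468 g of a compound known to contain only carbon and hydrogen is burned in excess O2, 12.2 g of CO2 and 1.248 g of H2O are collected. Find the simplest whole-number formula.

C2H

mol C = 12.2 / 44.01 = 0.2772; mass C = 0.2772 × 12.01 = 3.329 g
mol H = 2 × (1.248 / 18.02) = 0.1385; mass H = 0.1385 × 1.008 = 0.1396 g
Ratios (÷ 0.1385): C 2.001, H 1.000
Ratio ≈ 2:1, so the empirical formula is C2H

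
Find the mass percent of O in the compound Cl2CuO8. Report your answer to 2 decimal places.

Molar mass = 2(35.45) + 1(63.55) + 8(16.00) = 262.450 g/mol
Mass of O per mole = 8 × 16.00 = 128.000 g
% O = 128.000 / 262.450 × 100 = 48.77%

48.77%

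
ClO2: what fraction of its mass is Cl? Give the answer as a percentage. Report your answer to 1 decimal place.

52.6%

Molar mass = 1(35.45) + 2(16.00) = 67.450 g/mol
Mass of Cl per mole = 1 × 35.45 = 35.450 g
% Cl = 35.450 / 67.450 × 100 = 52.6%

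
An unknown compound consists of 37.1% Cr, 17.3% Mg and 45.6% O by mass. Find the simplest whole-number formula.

CrMgO4

Assume 100 g: 37.1 g Cr, 17.3 g Mg, 45.6 g O.
Moles — Cr: 37.1 / 52.00 = 0.7135 mol; Mg: 17.3 / 24.31 = 0.7116 mol; O: 45.6 / 16.00 = 2.85 mol
Divide by the smallest (0.7116 mol Mg): Cr 1.003, Mg 1.000, O 4.005
Ratio ≈ 1:1:4, so the empirical formula is CrMgO4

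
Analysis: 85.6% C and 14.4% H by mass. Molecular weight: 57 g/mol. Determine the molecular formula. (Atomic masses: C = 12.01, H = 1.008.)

C4H8

Assume 100 g: 85.6 g C, 14.4 g H.
Moles — C: 85.6 / 12.01 = 7.127 mol; H: 14.4 / 1.008 = 14.29 mol
Smallest is C at 7.127 mol; normalising gives C 1.000, H 2.004
→ CH2
Empirical-formula mass = 14.03 g/mol
n = 57 / 14.03 = 4.06 ≈ 4
Molecular formula = (CH2)×4 = C4H8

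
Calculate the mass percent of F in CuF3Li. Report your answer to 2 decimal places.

Molar mass = 1(63.55) + 3(19.00) + 1(6.94) = 127.490 g/mol
Mass of F per mole = 3 × 19.00 = 57.000 g
% F = 57.000 / 127.490 × 100 = 44.71%

44.71%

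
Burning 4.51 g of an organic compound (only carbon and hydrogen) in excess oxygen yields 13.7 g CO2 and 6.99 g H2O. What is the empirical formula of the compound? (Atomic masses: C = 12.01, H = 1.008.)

mol C = 13.7 / 44.01 = 0.3113; mass C = 0.3113 × 12.01 = 3.739 g
mol H = 2 × (6.99 / 18.02) = 0.7758; mass H = 0.7758 × 1.008 = 0.7820 g
Ratios (÷ 0.3113): C 1.000, H 2.492
×2: C 2.00, H 4.98 → C2H5

C2H5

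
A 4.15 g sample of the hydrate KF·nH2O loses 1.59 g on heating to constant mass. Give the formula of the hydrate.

KF·2H2O

Mass of anhydrous KF = 4.15 − 1.59 = 2.56 g
mol H2O = 1.59 / 18.02 = 0.08824
Molar mass of KF = 58.10 g/mol → mol KF = 2.56 / 58.10 = 0.04406
n = 0.08824 / 0.04406 = 2.00 ≈ 2 → KF·2H2O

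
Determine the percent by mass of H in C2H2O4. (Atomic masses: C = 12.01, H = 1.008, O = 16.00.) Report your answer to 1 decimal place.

2.2%

Molar mass = 2(12.01) + 2(1.008) + 4(16.00) = 90.036 g/mol
Mass of H per mole = 2 × 1.008 = 2.016 g
% H = 2.016 / 90.036 × 100 = 2.2%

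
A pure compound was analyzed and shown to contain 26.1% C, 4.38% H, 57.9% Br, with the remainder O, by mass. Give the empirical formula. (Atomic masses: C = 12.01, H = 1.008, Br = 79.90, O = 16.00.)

Assume 100 g: 26.1 g C, 4.38 g H, 57.9 g Br, 11.62 g O.
C: 26.1 g ÷ 12.01 g/mol = 2.173 mol
H: 4.38 g ÷ 1.008 g/mol = 4.345 mol
Br: 57.9 g ÷ 79.90 g/mol = 0.7247 mol
O: 11.62 g ÷ 16.00 g/mol = 0.7262 mol
Smallest is Br at 0.7247 mol; normalising gives C 2.999, H 5.996, Br 1.000, O 1.002
Ratio ≈ 3:6:1:1, so the empirical formula is C3H6BrO

C3H6BrO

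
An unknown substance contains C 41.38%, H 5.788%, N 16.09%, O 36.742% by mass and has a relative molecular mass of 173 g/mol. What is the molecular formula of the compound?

Assume 100 g: 41.38 g C, 5.788 g H, 16.09 g N, 36.742 g O.
Moles — C: 41.38 / 12.01 = 3.445 mol; H: 5.788 / 1.008 = 5.742 mol; N: 16.09 / 14.01 = 1.148 mol; O: 36.742 / 16.00 = 2.296 mol
Divide by the smallest (1.148 mol N): C 3.000, H 5.000, N 1.000, O 2.000
≈ 3:5:1:2 → C3H5NO2
Empirical-formula mass = 87.08 g/mol
n = 173 / 87.08 = 1.99 ≈ 2
Molecular formula = (C3H5NO2)×2 = C6H10N2O4

C6H10N2O4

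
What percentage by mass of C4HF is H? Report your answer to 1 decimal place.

Molar mass = 4(12.01) + 1(1.008) + 1(19.00) = 68.048 g/mol
Mass of H per mole = 1 × 1.008 = 1.008 g
% H = 1.008 / 68.048 × 100 = 1.5%

1.5%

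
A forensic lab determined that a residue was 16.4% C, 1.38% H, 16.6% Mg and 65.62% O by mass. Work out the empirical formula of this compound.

C2H2MgO6

Assume 100 g: 16.4 g C, 1.38 g H, 16.6 g Mg, 65.62 g O.
n(C) = 16.4/12.01 = 1.366, n(H) = 1.38/1.008 = 1.369, n(Mg) = 16.6/24.31 = 0.6828, n(O) = 65.62/16.00 = 4.101
Ratios (÷ 0.6828): C 2.000, H 2.005, Mg 1.000, O 6.006
→ C2H2MgO6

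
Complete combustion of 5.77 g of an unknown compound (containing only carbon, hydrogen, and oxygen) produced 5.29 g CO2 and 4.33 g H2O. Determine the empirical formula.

mol C = 5.29 / 44.01 = 0.1202; mass C = 0.1202 × 12.01 = 1.444 g
mol H = 2 × (4.33 / 18.02) = 0.4806; mass H = 0.4806 × 1.008 = 0.4844 g
mass O = 5.77 − (1.928) = 3.842 g → mol O = 0.2401
Ratios (÷ 0.1202): C 1.000, H 3.998, O 1.998
→ CH4O2

CH4O2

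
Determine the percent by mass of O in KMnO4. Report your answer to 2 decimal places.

40.50%

Molar mass = 1(39.10) + 1(54.94) + 4(16.00) = 158.040 g/mol
Mass of O per mole = 4 × 16.00 = 64.000 g
% O = 64.000 / 158.040 × 100 = 40.50%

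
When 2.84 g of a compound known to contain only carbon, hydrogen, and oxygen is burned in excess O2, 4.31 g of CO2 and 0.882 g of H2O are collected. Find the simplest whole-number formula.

mol C = 4.31 / 44.01 = 0.09793; mass C = 0.09793 × 12.01 = 1.176 g
mol H = 2 × (0.882 / 18.02) = 0.09789; mass H = 0.09789 × 1.008 = 0.09867 g
mass O = 2.84 − (1.275) = 1.565 g → mol O = 0.09782
Smallest is O at 0.09782 mol; normalising gives C 1.001, H 1.001, O 1.000
→ CHO

CHO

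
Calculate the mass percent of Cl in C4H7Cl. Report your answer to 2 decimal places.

39.15%

Molar mass = 4(12.01) + 7(1.008) + 1(35.45) = 90.546 g/mol
Mass of Cl per mole = 1 × 35.45 = 35.450 g
% Cl = 35.450 / 90.546 × 100 = 39.15%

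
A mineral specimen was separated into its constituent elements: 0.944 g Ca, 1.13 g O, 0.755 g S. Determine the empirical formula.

Ca: 0.944 g ÷ 40.08 g/mol = 0.02355 mol
O: 1.13 g ÷ 16.00 g/mol = 0.07062 mol
S: 0.755 g ÷ 32.07 g/mol = 0.02354 mol
Smallest is S at 0.02354 mol; normalising gives Ca 1.000, O 3.000, S 1.000
Ratio ≈ 1:3:1, so the empirical formula is CaO3S

CaO3S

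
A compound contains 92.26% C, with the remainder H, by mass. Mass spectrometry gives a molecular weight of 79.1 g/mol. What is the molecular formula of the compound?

C6H6

Assume 100 g: 92.26 g C, 7.74 g H.
n(C) = 92.26/12.01 = 7.682, n(H) = 7.74/1.008 = 7.679
Divide by the smallest (7.679 mol H): C 1.000, H 1.000
→ CH
Empirical-formula mass = 13.02 g/mol
n = 79.1 / 13.02 = 6.08 ≈ 6
Molecular formula = (CH)×6 = C6H6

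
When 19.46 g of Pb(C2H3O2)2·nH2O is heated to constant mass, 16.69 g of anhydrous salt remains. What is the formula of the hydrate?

Mass of water lost = 19.46 − 16.69 = 2.77 g → 2.77 / 18.02 = 0.1537 mol H2O
Molar mass of Pb(C2H3O2)2 = 325.29 g/mol → mol Pb(C2H3O2)2 = 16.69 / 325.29 = 0.05131
n = 0.1537 / 0.05131 = 3.00 ≈ 3 → Pb(C2H3O2)2·3H2O

Pb(C2H3O2)2·3H2O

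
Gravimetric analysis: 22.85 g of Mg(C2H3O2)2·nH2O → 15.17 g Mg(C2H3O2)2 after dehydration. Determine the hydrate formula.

Mass of water lost = 22.85 − 15.17 = 7.68 g → 7.68 / 18.02 = 0.4262 mol H2O
Molar mass of Mg(C2H3O2)2 = 142.40 g/mol → mol Mg(C2H3O2)2 = 15.17 / 142.40 = 0.1065
n = 0.4262 / 0.1065 = 4.00 ≈ 4 → Mg(C2H3O2)2·4H2O

Mg(C2H3O2)2·4H2O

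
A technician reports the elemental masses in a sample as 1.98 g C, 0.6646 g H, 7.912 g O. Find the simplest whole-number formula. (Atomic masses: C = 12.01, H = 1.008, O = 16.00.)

Moles — C: 1.98 / 12.01 = 0.1649 mol; H: 0.6646 / 1.008 = 0.6593 mol; O: 7.912 / 16.00 = 0.4945 mol
Divide by the smallest (0.1649 mol C): C 1.000, H 3.999, O 2.999
Ratio ≈ 1:4:3, so the empirical formula is CH4O3

CH4O3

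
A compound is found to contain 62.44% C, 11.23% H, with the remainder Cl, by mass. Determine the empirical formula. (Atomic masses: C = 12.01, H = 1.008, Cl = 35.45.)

C7H15Cl

Assume 100 g: 62.44 g C, 11.23 g H, 26.33 g Cl.
C: 62.44 g ÷ 12.01 g/mol = 5.199 mol
H: 11.23 g ÷ 1.008 g/mol = 11.14 mol
Cl: 26.33 g ÷ 35.45 g/mol = 0.7427 mol
Ratios (÷ 0.7427): C 7.000, H 15.000, Cl 1.000
≈ 7:15:1 → C7H15Cl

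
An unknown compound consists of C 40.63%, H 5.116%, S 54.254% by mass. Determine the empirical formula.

C2H3S

Assume 100 g: 40.63 g C, 5.116 g H, 54.254 g S.
Moles — C: 40.63 / 12.01 = 3.383 mol; H: 5.116 / 1.008 = 5.075 mol; S: 54.254 / 32.07 = 1.692 mol
Ratios (÷ 1.692): C 2.000, H 3.000, S 1.000
→ C2H3S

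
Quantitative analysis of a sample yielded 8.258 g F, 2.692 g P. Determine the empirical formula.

F: 8.258 g ÷ 19.00 g/mol = 0.4346 mol
P: 2.692 g ÷ 30.97 g/mol = 0.08692 mol
Ratios (÷ 0.08692): F 5.000, P 1.000
≈ 5:1 → F5P

F5P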